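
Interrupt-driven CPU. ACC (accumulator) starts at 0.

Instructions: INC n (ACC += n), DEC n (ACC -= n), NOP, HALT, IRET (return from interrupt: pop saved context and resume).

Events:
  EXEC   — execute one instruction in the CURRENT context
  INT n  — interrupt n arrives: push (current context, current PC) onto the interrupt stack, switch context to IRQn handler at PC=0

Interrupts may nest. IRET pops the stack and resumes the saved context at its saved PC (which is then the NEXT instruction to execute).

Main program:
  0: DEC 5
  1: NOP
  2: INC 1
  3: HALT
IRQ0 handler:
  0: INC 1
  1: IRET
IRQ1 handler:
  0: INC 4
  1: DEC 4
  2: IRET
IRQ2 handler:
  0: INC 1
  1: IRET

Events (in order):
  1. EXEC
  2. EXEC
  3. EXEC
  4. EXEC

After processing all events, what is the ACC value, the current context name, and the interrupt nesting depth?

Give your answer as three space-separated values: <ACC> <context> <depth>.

Answer: -4 MAIN 0

Derivation:
Event 1 (EXEC): [MAIN] PC=0: DEC 5 -> ACC=-5
Event 2 (EXEC): [MAIN] PC=1: NOP
Event 3 (EXEC): [MAIN] PC=2: INC 1 -> ACC=-4
Event 4 (EXEC): [MAIN] PC=3: HALT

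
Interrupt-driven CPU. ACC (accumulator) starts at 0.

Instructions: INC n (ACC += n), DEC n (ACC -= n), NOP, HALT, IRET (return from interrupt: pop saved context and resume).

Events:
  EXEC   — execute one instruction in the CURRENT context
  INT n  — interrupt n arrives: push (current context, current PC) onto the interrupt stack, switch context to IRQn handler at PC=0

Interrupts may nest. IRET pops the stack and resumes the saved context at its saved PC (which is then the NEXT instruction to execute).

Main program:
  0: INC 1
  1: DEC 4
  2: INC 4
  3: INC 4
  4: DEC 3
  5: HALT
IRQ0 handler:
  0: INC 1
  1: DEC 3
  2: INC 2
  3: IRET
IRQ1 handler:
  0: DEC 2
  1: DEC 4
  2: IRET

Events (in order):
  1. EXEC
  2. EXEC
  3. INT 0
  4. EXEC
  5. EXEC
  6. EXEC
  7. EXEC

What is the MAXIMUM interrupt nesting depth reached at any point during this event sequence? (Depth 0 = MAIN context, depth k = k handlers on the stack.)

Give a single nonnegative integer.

Answer: 1

Derivation:
Event 1 (EXEC): [MAIN] PC=0: INC 1 -> ACC=1 [depth=0]
Event 2 (EXEC): [MAIN] PC=1: DEC 4 -> ACC=-3 [depth=0]
Event 3 (INT 0): INT 0 arrives: push (MAIN, PC=2), enter IRQ0 at PC=0 (depth now 1) [depth=1]
Event 4 (EXEC): [IRQ0] PC=0: INC 1 -> ACC=-2 [depth=1]
Event 5 (EXEC): [IRQ0] PC=1: DEC 3 -> ACC=-5 [depth=1]
Event 6 (EXEC): [IRQ0] PC=2: INC 2 -> ACC=-3 [depth=1]
Event 7 (EXEC): [IRQ0] PC=3: IRET -> resume MAIN at PC=2 (depth now 0) [depth=0]
Max depth observed: 1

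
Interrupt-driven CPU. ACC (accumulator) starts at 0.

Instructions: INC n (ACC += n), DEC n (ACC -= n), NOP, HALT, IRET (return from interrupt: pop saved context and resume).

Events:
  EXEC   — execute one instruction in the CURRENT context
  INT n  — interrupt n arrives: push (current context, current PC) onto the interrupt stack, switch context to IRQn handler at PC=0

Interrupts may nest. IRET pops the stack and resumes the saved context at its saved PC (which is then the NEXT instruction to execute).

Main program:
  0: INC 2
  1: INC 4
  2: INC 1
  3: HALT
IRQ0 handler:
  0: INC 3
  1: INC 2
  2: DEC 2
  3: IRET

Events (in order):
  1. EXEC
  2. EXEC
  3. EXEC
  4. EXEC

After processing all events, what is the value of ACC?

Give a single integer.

Event 1 (EXEC): [MAIN] PC=0: INC 2 -> ACC=2
Event 2 (EXEC): [MAIN] PC=1: INC 4 -> ACC=6
Event 3 (EXEC): [MAIN] PC=2: INC 1 -> ACC=7
Event 4 (EXEC): [MAIN] PC=3: HALT

Answer: 7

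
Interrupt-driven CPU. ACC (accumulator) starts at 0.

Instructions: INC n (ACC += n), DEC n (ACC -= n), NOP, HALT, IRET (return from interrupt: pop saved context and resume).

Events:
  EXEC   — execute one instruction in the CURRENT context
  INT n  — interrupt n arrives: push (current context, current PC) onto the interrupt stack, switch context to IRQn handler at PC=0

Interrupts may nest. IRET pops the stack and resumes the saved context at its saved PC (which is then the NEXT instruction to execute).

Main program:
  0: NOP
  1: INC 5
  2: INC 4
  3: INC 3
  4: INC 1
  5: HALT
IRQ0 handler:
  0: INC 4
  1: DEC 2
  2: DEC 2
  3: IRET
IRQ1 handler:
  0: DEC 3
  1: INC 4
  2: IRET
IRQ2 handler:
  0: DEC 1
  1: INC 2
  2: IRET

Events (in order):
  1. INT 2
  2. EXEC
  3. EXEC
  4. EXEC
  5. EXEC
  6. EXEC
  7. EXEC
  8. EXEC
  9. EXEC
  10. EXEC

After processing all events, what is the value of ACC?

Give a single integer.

Event 1 (INT 2): INT 2 arrives: push (MAIN, PC=0), enter IRQ2 at PC=0 (depth now 1)
Event 2 (EXEC): [IRQ2] PC=0: DEC 1 -> ACC=-1
Event 3 (EXEC): [IRQ2] PC=1: INC 2 -> ACC=1
Event 4 (EXEC): [IRQ2] PC=2: IRET -> resume MAIN at PC=0 (depth now 0)
Event 5 (EXEC): [MAIN] PC=0: NOP
Event 6 (EXEC): [MAIN] PC=1: INC 5 -> ACC=6
Event 7 (EXEC): [MAIN] PC=2: INC 4 -> ACC=10
Event 8 (EXEC): [MAIN] PC=3: INC 3 -> ACC=13
Event 9 (EXEC): [MAIN] PC=4: INC 1 -> ACC=14
Event 10 (EXEC): [MAIN] PC=5: HALT

Answer: 14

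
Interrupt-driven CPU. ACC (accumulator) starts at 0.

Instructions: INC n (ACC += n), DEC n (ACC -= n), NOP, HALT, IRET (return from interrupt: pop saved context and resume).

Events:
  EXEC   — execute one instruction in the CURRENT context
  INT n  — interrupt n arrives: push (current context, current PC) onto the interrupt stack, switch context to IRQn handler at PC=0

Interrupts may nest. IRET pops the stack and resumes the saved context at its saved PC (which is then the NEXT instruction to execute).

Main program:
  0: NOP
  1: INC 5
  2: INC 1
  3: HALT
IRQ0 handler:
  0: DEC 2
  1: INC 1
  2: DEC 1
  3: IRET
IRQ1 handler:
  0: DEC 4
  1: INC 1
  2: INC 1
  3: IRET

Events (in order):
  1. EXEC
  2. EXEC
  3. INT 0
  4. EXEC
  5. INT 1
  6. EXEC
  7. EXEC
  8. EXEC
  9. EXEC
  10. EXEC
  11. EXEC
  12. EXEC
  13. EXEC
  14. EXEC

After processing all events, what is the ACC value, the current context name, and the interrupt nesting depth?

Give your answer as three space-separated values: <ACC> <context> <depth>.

Answer: 2 MAIN 0

Derivation:
Event 1 (EXEC): [MAIN] PC=0: NOP
Event 2 (EXEC): [MAIN] PC=1: INC 5 -> ACC=5
Event 3 (INT 0): INT 0 arrives: push (MAIN, PC=2), enter IRQ0 at PC=0 (depth now 1)
Event 4 (EXEC): [IRQ0] PC=0: DEC 2 -> ACC=3
Event 5 (INT 1): INT 1 arrives: push (IRQ0, PC=1), enter IRQ1 at PC=0 (depth now 2)
Event 6 (EXEC): [IRQ1] PC=0: DEC 4 -> ACC=-1
Event 7 (EXEC): [IRQ1] PC=1: INC 1 -> ACC=0
Event 8 (EXEC): [IRQ1] PC=2: INC 1 -> ACC=1
Event 9 (EXEC): [IRQ1] PC=3: IRET -> resume IRQ0 at PC=1 (depth now 1)
Event 10 (EXEC): [IRQ0] PC=1: INC 1 -> ACC=2
Event 11 (EXEC): [IRQ0] PC=2: DEC 1 -> ACC=1
Event 12 (EXEC): [IRQ0] PC=3: IRET -> resume MAIN at PC=2 (depth now 0)
Event 13 (EXEC): [MAIN] PC=2: INC 1 -> ACC=2
Event 14 (EXEC): [MAIN] PC=3: HALT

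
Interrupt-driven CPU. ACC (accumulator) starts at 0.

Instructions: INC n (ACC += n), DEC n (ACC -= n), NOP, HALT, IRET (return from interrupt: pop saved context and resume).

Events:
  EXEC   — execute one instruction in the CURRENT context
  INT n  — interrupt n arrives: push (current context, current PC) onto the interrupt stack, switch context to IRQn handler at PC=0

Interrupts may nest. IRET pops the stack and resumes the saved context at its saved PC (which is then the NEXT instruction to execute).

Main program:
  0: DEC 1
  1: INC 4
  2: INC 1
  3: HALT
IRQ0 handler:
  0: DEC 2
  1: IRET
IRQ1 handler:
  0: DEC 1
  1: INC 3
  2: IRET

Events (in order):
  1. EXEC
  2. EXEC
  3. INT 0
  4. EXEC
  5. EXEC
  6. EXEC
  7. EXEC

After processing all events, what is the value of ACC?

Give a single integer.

Answer: 2

Derivation:
Event 1 (EXEC): [MAIN] PC=0: DEC 1 -> ACC=-1
Event 2 (EXEC): [MAIN] PC=1: INC 4 -> ACC=3
Event 3 (INT 0): INT 0 arrives: push (MAIN, PC=2), enter IRQ0 at PC=0 (depth now 1)
Event 4 (EXEC): [IRQ0] PC=0: DEC 2 -> ACC=1
Event 5 (EXEC): [IRQ0] PC=1: IRET -> resume MAIN at PC=2 (depth now 0)
Event 6 (EXEC): [MAIN] PC=2: INC 1 -> ACC=2
Event 7 (EXEC): [MAIN] PC=3: HALT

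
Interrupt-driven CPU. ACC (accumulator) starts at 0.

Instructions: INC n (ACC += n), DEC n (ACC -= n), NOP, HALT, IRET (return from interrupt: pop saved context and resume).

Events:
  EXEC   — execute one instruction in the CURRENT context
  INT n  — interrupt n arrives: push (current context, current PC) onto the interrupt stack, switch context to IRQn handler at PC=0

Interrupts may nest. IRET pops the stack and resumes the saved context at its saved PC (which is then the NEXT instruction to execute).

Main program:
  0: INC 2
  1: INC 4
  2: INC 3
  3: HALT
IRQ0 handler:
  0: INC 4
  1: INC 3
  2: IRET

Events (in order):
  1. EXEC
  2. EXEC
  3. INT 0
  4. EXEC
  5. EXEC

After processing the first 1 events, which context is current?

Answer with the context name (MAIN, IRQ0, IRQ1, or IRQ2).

Event 1 (EXEC): [MAIN] PC=0: INC 2 -> ACC=2

Answer: MAIN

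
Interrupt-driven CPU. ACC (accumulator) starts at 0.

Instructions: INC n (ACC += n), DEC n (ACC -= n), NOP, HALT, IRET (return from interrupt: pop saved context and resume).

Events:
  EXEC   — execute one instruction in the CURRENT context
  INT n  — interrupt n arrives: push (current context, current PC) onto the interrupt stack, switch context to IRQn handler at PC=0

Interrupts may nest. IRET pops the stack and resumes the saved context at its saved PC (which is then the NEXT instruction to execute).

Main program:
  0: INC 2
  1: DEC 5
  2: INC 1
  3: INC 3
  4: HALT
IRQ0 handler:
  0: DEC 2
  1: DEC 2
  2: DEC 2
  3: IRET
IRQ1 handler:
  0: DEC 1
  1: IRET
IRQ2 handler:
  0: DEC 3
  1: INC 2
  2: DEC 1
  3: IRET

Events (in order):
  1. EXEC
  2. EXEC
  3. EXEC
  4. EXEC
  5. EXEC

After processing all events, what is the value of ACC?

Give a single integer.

Event 1 (EXEC): [MAIN] PC=0: INC 2 -> ACC=2
Event 2 (EXEC): [MAIN] PC=1: DEC 5 -> ACC=-3
Event 3 (EXEC): [MAIN] PC=2: INC 1 -> ACC=-2
Event 4 (EXEC): [MAIN] PC=3: INC 3 -> ACC=1
Event 5 (EXEC): [MAIN] PC=4: HALT

Answer: 1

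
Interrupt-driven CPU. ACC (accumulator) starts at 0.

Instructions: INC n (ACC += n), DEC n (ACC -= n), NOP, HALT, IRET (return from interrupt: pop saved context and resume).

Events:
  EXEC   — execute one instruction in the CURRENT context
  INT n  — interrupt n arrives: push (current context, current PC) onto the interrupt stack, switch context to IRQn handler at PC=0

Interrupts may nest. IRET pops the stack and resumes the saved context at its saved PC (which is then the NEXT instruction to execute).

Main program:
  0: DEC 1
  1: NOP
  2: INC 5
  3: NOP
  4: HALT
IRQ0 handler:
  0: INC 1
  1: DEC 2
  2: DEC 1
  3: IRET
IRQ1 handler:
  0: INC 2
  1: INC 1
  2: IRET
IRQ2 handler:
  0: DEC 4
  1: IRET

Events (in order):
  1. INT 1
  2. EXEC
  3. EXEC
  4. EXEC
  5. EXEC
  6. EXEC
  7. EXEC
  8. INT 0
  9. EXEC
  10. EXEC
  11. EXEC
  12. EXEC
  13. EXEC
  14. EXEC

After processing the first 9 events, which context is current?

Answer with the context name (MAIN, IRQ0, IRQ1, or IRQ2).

Answer: IRQ0

Derivation:
Event 1 (INT 1): INT 1 arrives: push (MAIN, PC=0), enter IRQ1 at PC=0 (depth now 1)
Event 2 (EXEC): [IRQ1] PC=0: INC 2 -> ACC=2
Event 3 (EXEC): [IRQ1] PC=1: INC 1 -> ACC=3
Event 4 (EXEC): [IRQ1] PC=2: IRET -> resume MAIN at PC=0 (depth now 0)
Event 5 (EXEC): [MAIN] PC=0: DEC 1 -> ACC=2
Event 6 (EXEC): [MAIN] PC=1: NOP
Event 7 (EXEC): [MAIN] PC=2: INC 5 -> ACC=7
Event 8 (INT 0): INT 0 arrives: push (MAIN, PC=3), enter IRQ0 at PC=0 (depth now 1)
Event 9 (EXEC): [IRQ0] PC=0: INC 1 -> ACC=8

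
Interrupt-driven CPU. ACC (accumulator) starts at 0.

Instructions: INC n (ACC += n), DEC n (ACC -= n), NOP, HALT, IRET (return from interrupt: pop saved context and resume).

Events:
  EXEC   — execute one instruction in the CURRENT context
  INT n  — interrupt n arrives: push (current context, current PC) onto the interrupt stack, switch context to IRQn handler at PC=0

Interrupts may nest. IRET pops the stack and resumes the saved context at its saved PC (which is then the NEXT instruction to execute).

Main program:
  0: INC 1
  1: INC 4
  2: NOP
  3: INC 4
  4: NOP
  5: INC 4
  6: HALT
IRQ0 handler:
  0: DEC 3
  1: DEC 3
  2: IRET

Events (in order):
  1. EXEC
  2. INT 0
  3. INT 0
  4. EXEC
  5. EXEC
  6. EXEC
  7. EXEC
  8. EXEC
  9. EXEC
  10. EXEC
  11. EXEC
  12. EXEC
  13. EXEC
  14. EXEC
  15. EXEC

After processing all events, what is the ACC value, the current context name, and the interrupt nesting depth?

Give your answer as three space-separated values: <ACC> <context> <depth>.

Event 1 (EXEC): [MAIN] PC=0: INC 1 -> ACC=1
Event 2 (INT 0): INT 0 arrives: push (MAIN, PC=1), enter IRQ0 at PC=0 (depth now 1)
Event 3 (INT 0): INT 0 arrives: push (IRQ0, PC=0), enter IRQ0 at PC=0 (depth now 2)
Event 4 (EXEC): [IRQ0] PC=0: DEC 3 -> ACC=-2
Event 5 (EXEC): [IRQ0] PC=1: DEC 3 -> ACC=-5
Event 6 (EXEC): [IRQ0] PC=2: IRET -> resume IRQ0 at PC=0 (depth now 1)
Event 7 (EXEC): [IRQ0] PC=0: DEC 3 -> ACC=-8
Event 8 (EXEC): [IRQ0] PC=1: DEC 3 -> ACC=-11
Event 9 (EXEC): [IRQ0] PC=2: IRET -> resume MAIN at PC=1 (depth now 0)
Event 10 (EXEC): [MAIN] PC=1: INC 4 -> ACC=-7
Event 11 (EXEC): [MAIN] PC=2: NOP
Event 12 (EXEC): [MAIN] PC=3: INC 4 -> ACC=-3
Event 13 (EXEC): [MAIN] PC=4: NOP
Event 14 (EXEC): [MAIN] PC=5: INC 4 -> ACC=1
Event 15 (EXEC): [MAIN] PC=6: HALT

Answer: 1 MAIN 0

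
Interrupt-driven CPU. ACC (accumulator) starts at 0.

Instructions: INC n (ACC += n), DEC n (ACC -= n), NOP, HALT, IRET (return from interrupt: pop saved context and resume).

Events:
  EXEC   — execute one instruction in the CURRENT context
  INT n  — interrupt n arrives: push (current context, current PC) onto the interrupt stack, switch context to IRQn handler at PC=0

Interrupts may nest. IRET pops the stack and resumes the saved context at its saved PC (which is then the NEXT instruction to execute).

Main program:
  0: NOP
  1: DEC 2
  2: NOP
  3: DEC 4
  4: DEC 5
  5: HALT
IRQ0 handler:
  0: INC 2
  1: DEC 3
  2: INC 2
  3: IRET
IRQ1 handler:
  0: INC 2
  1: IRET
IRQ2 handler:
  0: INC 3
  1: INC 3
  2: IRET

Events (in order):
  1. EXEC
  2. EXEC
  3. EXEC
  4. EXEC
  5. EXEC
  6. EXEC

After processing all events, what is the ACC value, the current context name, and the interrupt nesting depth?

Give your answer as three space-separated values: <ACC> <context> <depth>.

Answer: -11 MAIN 0

Derivation:
Event 1 (EXEC): [MAIN] PC=0: NOP
Event 2 (EXEC): [MAIN] PC=1: DEC 2 -> ACC=-2
Event 3 (EXEC): [MAIN] PC=2: NOP
Event 4 (EXEC): [MAIN] PC=3: DEC 4 -> ACC=-6
Event 5 (EXEC): [MAIN] PC=4: DEC 5 -> ACC=-11
Event 6 (EXEC): [MAIN] PC=5: HALT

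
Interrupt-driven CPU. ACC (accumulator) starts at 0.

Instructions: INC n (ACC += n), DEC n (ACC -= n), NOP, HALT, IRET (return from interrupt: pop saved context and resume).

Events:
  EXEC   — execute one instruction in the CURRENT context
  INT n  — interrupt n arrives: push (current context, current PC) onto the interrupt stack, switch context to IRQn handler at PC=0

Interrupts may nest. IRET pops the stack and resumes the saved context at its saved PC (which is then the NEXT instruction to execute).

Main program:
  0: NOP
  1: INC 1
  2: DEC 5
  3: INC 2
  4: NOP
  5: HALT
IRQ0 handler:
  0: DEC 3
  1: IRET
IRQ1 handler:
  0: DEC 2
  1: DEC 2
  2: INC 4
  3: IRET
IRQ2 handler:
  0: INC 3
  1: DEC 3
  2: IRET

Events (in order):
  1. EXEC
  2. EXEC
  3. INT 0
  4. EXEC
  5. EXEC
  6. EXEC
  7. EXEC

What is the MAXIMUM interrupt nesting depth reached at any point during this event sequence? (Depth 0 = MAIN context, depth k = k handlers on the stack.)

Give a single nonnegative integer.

Answer: 1

Derivation:
Event 1 (EXEC): [MAIN] PC=0: NOP [depth=0]
Event 2 (EXEC): [MAIN] PC=1: INC 1 -> ACC=1 [depth=0]
Event 3 (INT 0): INT 0 arrives: push (MAIN, PC=2), enter IRQ0 at PC=0 (depth now 1) [depth=1]
Event 4 (EXEC): [IRQ0] PC=0: DEC 3 -> ACC=-2 [depth=1]
Event 5 (EXEC): [IRQ0] PC=1: IRET -> resume MAIN at PC=2 (depth now 0) [depth=0]
Event 6 (EXEC): [MAIN] PC=2: DEC 5 -> ACC=-7 [depth=0]
Event 7 (EXEC): [MAIN] PC=3: INC 2 -> ACC=-5 [depth=0]
Max depth observed: 1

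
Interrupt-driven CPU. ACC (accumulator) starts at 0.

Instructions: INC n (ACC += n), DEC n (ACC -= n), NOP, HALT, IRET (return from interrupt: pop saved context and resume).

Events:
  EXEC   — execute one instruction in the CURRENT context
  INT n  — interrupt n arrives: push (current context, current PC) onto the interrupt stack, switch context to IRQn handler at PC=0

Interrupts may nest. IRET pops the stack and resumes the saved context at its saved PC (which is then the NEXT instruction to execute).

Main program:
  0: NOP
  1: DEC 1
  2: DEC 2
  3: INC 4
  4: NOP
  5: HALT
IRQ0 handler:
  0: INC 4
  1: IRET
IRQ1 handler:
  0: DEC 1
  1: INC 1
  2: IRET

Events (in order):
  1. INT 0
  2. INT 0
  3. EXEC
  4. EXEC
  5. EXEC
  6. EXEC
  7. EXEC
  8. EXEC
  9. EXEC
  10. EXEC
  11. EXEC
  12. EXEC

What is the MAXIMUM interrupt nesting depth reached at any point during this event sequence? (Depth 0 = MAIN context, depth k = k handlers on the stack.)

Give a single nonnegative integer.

Event 1 (INT 0): INT 0 arrives: push (MAIN, PC=0), enter IRQ0 at PC=0 (depth now 1) [depth=1]
Event 2 (INT 0): INT 0 arrives: push (IRQ0, PC=0), enter IRQ0 at PC=0 (depth now 2) [depth=2]
Event 3 (EXEC): [IRQ0] PC=0: INC 4 -> ACC=4 [depth=2]
Event 4 (EXEC): [IRQ0] PC=1: IRET -> resume IRQ0 at PC=0 (depth now 1) [depth=1]
Event 5 (EXEC): [IRQ0] PC=0: INC 4 -> ACC=8 [depth=1]
Event 6 (EXEC): [IRQ0] PC=1: IRET -> resume MAIN at PC=0 (depth now 0) [depth=0]
Event 7 (EXEC): [MAIN] PC=0: NOP [depth=0]
Event 8 (EXEC): [MAIN] PC=1: DEC 1 -> ACC=7 [depth=0]
Event 9 (EXEC): [MAIN] PC=2: DEC 2 -> ACC=5 [depth=0]
Event 10 (EXEC): [MAIN] PC=3: INC 4 -> ACC=9 [depth=0]
Event 11 (EXEC): [MAIN] PC=4: NOP [depth=0]
Event 12 (EXEC): [MAIN] PC=5: HALT [depth=0]
Max depth observed: 2

Answer: 2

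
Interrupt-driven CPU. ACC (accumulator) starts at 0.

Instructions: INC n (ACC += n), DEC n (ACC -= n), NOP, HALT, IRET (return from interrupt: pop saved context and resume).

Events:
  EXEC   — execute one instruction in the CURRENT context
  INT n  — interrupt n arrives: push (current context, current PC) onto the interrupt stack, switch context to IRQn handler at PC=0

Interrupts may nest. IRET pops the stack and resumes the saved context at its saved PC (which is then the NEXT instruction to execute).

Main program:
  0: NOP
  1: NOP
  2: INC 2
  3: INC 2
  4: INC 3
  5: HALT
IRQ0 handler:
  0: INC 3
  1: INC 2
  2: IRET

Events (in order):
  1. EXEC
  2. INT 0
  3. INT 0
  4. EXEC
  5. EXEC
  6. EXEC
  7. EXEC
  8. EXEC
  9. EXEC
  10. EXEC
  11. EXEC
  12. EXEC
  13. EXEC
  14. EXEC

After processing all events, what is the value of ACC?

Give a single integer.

Answer: 17

Derivation:
Event 1 (EXEC): [MAIN] PC=0: NOP
Event 2 (INT 0): INT 0 arrives: push (MAIN, PC=1), enter IRQ0 at PC=0 (depth now 1)
Event 3 (INT 0): INT 0 arrives: push (IRQ0, PC=0), enter IRQ0 at PC=0 (depth now 2)
Event 4 (EXEC): [IRQ0] PC=0: INC 3 -> ACC=3
Event 5 (EXEC): [IRQ0] PC=1: INC 2 -> ACC=5
Event 6 (EXEC): [IRQ0] PC=2: IRET -> resume IRQ0 at PC=0 (depth now 1)
Event 7 (EXEC): [IRQ0] PC=0: INC 3 -> ACC=8
Event 8 (EXEC): [IRQ0] PC=1: INC 2 -> ACC=10
Event 9 (EXEC): [IRQ0] PC=2: IRET -> resume MAIN at PC=1 (depth now 0)
Event 10 (EXEC): [MAIN] PC=1: NOP
Event 11 (EXEC): [MAIN] PC=2: INC 2 -> ACC=12
Event 12 (EXEC): [MAIN] PC=3: INC 2 -> ACC=14
Event 13 (EXEC): [MAIN] PC=4: INC 3 -> ACC=17
Event 14 (EXEC): [MAIN] PC=5: HALT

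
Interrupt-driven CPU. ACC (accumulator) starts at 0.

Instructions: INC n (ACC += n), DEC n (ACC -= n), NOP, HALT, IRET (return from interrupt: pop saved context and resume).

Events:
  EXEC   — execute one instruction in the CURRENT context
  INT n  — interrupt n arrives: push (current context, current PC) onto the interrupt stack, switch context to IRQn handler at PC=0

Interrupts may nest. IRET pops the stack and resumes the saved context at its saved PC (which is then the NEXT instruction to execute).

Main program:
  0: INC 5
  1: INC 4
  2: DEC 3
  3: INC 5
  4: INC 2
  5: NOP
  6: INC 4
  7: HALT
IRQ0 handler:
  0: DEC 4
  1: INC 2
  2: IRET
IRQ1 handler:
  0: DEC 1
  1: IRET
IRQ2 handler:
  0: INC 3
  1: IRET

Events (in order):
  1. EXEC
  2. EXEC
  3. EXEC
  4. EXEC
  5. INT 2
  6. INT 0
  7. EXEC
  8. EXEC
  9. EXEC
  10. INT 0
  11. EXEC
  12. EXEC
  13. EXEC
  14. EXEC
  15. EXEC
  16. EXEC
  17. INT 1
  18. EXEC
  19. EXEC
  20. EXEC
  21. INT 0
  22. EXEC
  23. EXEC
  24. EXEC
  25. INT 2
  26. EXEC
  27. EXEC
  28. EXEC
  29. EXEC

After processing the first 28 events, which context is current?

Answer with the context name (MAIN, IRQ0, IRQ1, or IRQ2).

Answer: MAIN

Derivation:
Event 1 (EXEC): [MAIN] PC=0: INC 5 -> ACC=5
Event 2 (EXEC): [MAIN] PC=1: INC 4 -> ACC=9
Event 3 (EXEC): [MAIN] PC=2: DEC 3 -> ACC=6
Event 4 (EXEC): [MAIN] PC=3: INC 5 -> ACC=11
Event 5 (INT 2): INT 2 arrives: push (MAIN, PC=4), enter IRQ2 at PC=0 (depth now 1)
Event 6 (INT 0): INT 0 arrives: push (IRQ2, PC=0), enter IRQ0 at PC=0 (depth now 2)
Event 7 (EXEC): [IRQ0] PC=0: DEC 4 -> ACC=7
Event 8 (EXEC): [IRQ0] PC=1: INC 2 -> ACC=9
Event 9 (EXEC): [IRQ0] PC=2: IRET -> resume IRQ2 at PC=0 (depth now 1)
Event 10 (INT 0): INT 0 arrives: push (IRQ2, PC=0), enter IRQ0 at PC=0 (depth now 2)
Event 11 (EXEC): [IRQ0] PC=0: DEC 4 -> ACC=5
Event 12 (EXEC): [IRQ0] PC=1: INC 2 -> ACC=7
Event 13 (EXEC): [IRQ0] PC=2: IRET -> resume IRQ2 at PC=0 (depth now 1)
Event 14 (EXEC): [IRQ2] PC=0: INC 3 -> ACC=10
Event 15 (EXEC): [IRQ2] PC=1: IRET -> resume MAIN at PC=4 (depth now 0)
Event 16 (EXEC): [MAIN] PC=4: INC 2 -> ACC=12
Event 17 (INT 1): INT 1 arrives: push (MAIN, PC=5), enter IRQ1 at PC=0 (depth now 1)
Event 18 (EXEC): [IRQ1] PC=0: DEC 1 -> ACC=11
Event 19 (EXEC): [IRQ1] PC=1: IRET -> resume MAIN at PC=5 (depth now 0)
Event 20 (EXEC): [MAIN] PC=5: NOP
Event 21 (INT 0): INT 0 arrives: push (MAIN, PC=6), enter IRQ0 at PC=0 (depth now 1)
Event 22 (EXEC): [IRQ0] PC=0: DEC 4 -> ACC=7
Event 23 (EXEC): [IRQ0] PC=1: INC 2 -> ACC=9
Event 24 (EXEC): [IRQ0] PC=2: IRET -> resume MAIN at PC=6 (depth now 0)
Event 25 (INT 2): INT 2 arrives: push (MAIN, PC=6), enter IRQ2 at PC=0 (depth now 1)
Event 26 (EXEC): [IRQ2] PC=0: INC 3 -> ACC=12
Event 27 (EXEC): [IRQ2] PC=1: IRET -> resume MAIN at PC=6 (depth now 0)
Event 28 (EXEC): [MAIN] PC=6: INC 4 -> ACC=16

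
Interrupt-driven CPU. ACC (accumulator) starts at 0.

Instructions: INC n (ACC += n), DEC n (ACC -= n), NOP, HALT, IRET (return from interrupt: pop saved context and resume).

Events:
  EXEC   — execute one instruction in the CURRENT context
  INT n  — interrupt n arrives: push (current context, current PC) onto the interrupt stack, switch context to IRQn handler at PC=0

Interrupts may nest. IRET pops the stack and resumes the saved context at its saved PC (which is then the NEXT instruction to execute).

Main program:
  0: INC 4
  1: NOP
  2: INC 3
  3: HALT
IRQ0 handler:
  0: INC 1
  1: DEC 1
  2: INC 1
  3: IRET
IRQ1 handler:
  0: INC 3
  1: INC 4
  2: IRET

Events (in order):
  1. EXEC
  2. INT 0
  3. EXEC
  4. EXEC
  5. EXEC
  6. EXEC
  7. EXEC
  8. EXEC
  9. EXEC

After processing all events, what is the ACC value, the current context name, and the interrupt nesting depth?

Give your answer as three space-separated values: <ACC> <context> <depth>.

Answer: 8 MAIN 0

Derivation:
Event 1 (EXEC): [MAIN] PC=0: INC 4 -> ACC=4
Event 2 (INT 0): INT 0 arrives: push (MAIN, PC=1), enter IRQ0 at PC=0 (depth now 1)
Event 3 (EXEC): [IRQ0] PC=0: INC 1 -> ACC=5
Event 4 (EXEC): [IRQ0] PC=1: DEC 1 -> ACC=4
Event 5 (EXEC): [IRQ0] PC=2: INC 1 -> ACC=5
Event 6 (EXEC): [IRQ0] PC=3: IRET -> resume MAIN at PC=1 (depth now 0)
Event 7 (EXEC): [MAIN] PC=1: NOP
Event 8 (EXEC): [MAIN] PC=2: INC 3 -> ACC=8
Event 9 (EXEC): [MAIN] PC=3: HALT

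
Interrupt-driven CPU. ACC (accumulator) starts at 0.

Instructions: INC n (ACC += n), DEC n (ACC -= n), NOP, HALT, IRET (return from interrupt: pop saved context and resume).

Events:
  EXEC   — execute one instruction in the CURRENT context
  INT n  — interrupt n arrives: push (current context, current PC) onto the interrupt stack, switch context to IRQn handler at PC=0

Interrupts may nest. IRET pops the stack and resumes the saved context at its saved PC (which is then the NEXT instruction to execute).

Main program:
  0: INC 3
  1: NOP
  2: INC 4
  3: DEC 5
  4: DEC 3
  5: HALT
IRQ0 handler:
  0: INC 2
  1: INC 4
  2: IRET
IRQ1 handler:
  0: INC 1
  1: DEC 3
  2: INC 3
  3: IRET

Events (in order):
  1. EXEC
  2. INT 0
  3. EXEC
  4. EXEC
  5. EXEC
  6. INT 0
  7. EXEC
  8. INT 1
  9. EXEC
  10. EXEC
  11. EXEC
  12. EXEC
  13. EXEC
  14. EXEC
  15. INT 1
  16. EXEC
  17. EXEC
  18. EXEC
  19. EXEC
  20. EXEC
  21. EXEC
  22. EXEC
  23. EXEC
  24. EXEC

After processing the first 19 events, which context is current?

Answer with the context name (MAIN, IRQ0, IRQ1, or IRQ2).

Event 1 (EXEC): [MAIN] PC=0: INC 3 -> ACC=3
Event 2 (INT 0): INT 0 arrives: push (MAIN, PC=1), enter IRQ0 at PC=0 (depth now 1)
Event 3 (EXEC): [IRQ0] PC=0: INC 2 -> ACC=5
Event 4 (EXEC): [IRQ0] PC=1: INC 4 -> ACC=9
Event 5 (EXEC): [IRQ0] PC=2: IRET -> resume MAIN at PC=1 (depth now 0)
Event 6 (INT 0): INT 0 arrives: push (MAIN, PC=1), enter IRQ0 at PC=0 (depth now 1)
Event 7 (EXEC): [IRQ0] PC=0: INC 2 -> ACC=11
Event 8 (INT 1): INT 1 arrives: push (IRQ0, PC=1), enter IRQ1 at PC=0 (depth now 2)
Event 9 (EXEC): [IRQ1] PC=0: INC 1 -> ACC=12
Event 10 (EXEC): [IRQ1] PC=1: DEC 3 -> ACC=9
Event 11 (EXEC): [IRQ1] PC=2: INC 3 -> ACC=12
Event 12 (EXEC): [IRQ1] PC=3: IRET -> resume IRQ0 at PC=1 (depth now 1)
Event 13 (EXEC): [IRQ0] PC=1: INC 4 -> ACC=16
Event 14 (EXEC): [IRQ0] PC=2: IRET -> resume MAIN at PC=1 (depth now 0)
Event 15 (INT 1): INT 1 arrives: push (MAIN, PC=1), enter IRQ1 at PC=0 (depth now 1)
Event 16 (EXEC): [IRQ1] PC=0: INC 1 -> ACC=17
Event 17 (EXEC): [IRQ1] PC=1: DEC 3 -> ACC=14
Event 18 (EXEC): [IRQ1] PC=2: INC 3 -> ACC=17
Event 19 (EXEC): [IRQ1] PC=3: IRET -> resume MAIN at PC=1 (depth now 0)

Answer: MAIN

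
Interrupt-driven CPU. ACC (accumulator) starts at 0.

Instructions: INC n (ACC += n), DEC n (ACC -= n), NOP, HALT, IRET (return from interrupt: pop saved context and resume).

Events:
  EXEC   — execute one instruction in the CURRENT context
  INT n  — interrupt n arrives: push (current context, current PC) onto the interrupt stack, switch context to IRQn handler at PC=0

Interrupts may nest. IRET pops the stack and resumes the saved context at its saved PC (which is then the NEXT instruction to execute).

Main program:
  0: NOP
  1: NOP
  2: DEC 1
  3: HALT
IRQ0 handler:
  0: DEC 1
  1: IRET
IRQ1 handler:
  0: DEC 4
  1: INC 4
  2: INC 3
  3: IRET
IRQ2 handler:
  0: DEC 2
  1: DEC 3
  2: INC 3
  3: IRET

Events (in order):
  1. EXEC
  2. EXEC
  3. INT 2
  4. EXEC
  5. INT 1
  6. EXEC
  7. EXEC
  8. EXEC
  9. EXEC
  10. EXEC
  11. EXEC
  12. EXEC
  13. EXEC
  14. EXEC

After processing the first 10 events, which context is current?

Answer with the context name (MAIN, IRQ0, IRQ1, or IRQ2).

Answer: IRQ2

Derivation:
Event 1 (EXEC): [MAIN] PC=0: NOP
Event 2 (EXEC): [MAIN] PC=1: NOP
Event 3 (INT 2): INT 2 arrives: push (MAIN, PC=2), enter IRQ2 at PC=0 (depth now 1)
Event 4 (EXEC): [IRQ2] PC=0: DEC 2 -> ACC=-2
Event 5 (INT 1): INT 1 arrives: push (IRQ2, PC=1), enter IRQ1 at PC=0 (depth now 2)
Event 6 (EXEC): [IRQ1] PC=0: DEC 4 -> ACC=-6
Event 7 (EXEC): [IRQ1] PC=1: INC 4 -> ACC=-2
Event 8 (EXEC): [IRQ1] PC=2: INC 3 -> ACC=1
Event 9 (EXEC): [IRQ1] PC=3: IRET -> resume IRQ2 at PC=1 (depth now 1)
Event 10 (EXEC): [IRQ2] PC=1: DEC 3 -> ACC=-2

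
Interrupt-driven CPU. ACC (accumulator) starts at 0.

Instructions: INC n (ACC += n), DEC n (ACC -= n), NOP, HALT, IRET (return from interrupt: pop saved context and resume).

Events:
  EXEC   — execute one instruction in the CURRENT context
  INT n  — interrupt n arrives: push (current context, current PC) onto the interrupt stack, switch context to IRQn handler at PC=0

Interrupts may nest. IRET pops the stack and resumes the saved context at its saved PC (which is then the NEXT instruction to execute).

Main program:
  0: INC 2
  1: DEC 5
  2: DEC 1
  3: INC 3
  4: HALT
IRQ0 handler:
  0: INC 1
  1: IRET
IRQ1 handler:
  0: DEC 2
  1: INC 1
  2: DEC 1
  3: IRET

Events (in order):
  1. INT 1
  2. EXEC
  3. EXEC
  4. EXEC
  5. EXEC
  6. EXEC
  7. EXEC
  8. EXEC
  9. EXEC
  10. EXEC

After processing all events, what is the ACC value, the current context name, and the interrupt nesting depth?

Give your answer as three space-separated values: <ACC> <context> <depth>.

Event 1 (INT 1): INT 1 arrives: push (MAIN, PC=0), enter IRQ1 at PC=0 (depth now 1)
Event 2 (EXEC): [IRQ1] PC=0: DEC 2 -> ACC=-2
Event 3 (EXEC): [IRQ1] PC=1: INC 1 -> ACC=-1
Event 4 (EXEC): [IRQ1] PC=2: DEC 1 -> ACC=-2
Event 5 (EXEC): [IRQ1] PC=3: IRET -> resume MAIN at PC=0 (depth now 0)
Event 6 (EXEC): [MAIN] PC=0: INC 2 -> ACC=0
Event 7 (EXEC): [MAIN] PC=1: DEC 5 -> ACC=-5
Event 8 (EXEC): [MAIN] PC=2: DEC 1 -> ACC=-6
Event 9 (EXEC): [MAIN] PC=3: INC 3 -> ACC=-3
Event 10 (EXEC): [MAIN] PC=4: HALT

Answer: -3 MAIN 0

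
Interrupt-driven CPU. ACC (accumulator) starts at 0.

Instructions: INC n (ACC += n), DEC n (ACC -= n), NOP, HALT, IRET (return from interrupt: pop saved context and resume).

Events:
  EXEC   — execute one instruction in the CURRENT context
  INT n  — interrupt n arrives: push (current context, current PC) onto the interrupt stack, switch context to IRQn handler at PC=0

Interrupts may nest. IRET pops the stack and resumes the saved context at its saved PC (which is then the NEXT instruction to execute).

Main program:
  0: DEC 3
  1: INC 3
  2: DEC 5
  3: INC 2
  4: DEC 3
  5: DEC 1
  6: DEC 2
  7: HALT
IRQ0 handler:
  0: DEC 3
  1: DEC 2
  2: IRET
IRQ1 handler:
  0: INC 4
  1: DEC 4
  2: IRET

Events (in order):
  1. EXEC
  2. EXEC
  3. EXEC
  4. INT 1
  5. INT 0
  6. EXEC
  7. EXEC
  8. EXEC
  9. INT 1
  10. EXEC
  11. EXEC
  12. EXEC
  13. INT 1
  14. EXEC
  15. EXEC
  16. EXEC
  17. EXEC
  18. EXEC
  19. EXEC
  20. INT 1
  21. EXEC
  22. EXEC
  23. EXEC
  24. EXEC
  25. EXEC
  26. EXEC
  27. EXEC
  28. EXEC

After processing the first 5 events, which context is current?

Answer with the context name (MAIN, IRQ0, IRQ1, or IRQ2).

Event 1 (EXEC): [MAIN] PC=0: DEC 3 -> ACC=-3
Event 2 (EXEC): [MAIN] PC=1: INC 3 -> ACC=0
Event 3 (EXEC): [MAIN] PC=2: DEC 5 -> ACC=-5
Event 4 (INT 1): INT 1 arrives: push (MAIN, PC=3), enter IRQ1 at PC=0 (depth now 1)
Event 5 (INT 0): INT 0 arrives: push (IRQ1, PC=0), enter IRQ0 at PC=0 (depth now 2)

Answer: IRQ0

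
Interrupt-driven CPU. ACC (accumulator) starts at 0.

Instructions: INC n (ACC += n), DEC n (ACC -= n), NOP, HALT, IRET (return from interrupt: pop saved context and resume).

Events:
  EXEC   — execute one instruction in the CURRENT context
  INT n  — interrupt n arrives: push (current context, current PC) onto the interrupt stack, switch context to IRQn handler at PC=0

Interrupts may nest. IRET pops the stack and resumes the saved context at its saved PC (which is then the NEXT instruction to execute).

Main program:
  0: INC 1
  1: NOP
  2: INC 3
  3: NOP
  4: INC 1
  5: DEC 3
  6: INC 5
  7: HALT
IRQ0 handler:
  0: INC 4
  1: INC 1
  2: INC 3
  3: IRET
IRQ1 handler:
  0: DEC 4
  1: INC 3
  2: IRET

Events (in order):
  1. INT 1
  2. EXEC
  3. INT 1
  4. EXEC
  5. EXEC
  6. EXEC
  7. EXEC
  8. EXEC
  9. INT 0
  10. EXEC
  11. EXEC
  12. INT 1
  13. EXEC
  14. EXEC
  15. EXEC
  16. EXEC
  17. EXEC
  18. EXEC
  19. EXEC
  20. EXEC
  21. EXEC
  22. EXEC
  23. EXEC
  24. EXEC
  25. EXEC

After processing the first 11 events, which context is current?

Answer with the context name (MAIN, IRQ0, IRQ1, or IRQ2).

Answer: IRQ0

Derivation:
Event 1 (INT 1): INT 1 arrives: push (MAIN, PC=0), enter IRQ1 at PC=0 (depth now 1)
Event 2 (EXEC): [IRQ1] PC=0: DEC 4 -> ACC=-4
Event 3 (INT 1): INT 1 arrives: push (IRQ1, PC=1), enter IRQ1 at PC=0 (depth now 2)
Event 4 (EXEC): [IRQ1] PC=0: DEC 4 -> ACC=-8
Event 5 (EXEC): [IRQ1] PC=1: INC 3 -> ACC=-5
Event 6 (EXEC): [IRQ1] PC=2: IRET -> resume IRQ1 at PC=1 (depth now 1)
Event 7 (EXEC): [IRQ1] PC=1: INC 3 -> ACC=-2
Event 8 (EXEC): [IRQ1] PC=2: IRET -> resume MAIN at PC=0 (depth now 0)
Event 9 (INT 0): INT 0 arrives: push (MAIN, PC=0), enter IRQ0 at PC=0 (depth now 1)
Event 10 (EXEC): [IRQ0] PC=0: INC 4 -> ACC=2
Event 11 (EXEC): [IRQ0] PC=1: INC 1 -> ACC=3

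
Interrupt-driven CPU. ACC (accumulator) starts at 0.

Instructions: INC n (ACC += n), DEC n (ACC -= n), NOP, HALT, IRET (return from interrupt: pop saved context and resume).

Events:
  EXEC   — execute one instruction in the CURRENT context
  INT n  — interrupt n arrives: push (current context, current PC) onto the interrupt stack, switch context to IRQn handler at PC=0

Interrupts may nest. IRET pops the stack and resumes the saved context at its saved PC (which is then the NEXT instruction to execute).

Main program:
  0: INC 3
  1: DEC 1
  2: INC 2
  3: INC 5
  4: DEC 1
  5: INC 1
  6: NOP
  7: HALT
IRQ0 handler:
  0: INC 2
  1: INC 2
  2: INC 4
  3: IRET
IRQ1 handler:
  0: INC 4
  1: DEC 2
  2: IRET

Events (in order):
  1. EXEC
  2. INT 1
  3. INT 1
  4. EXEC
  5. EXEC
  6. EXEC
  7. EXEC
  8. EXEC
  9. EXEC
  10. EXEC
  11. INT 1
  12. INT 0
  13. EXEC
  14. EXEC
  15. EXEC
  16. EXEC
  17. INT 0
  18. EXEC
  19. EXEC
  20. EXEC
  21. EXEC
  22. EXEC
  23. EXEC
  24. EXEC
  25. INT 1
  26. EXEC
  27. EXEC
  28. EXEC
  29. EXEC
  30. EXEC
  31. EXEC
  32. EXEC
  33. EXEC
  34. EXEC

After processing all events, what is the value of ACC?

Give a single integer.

Event 1 (EXEC): [MAIN] PC=0: INC 3 -> ACC=3
Event 2 (INT 1): INT 1 arrives: push (MAIN, PC=1), enter IRQ1 at PC=0 (depth now 1)
Event 3 (INT 1): INT 1 arrives: push (IRQ1, PC=0), enter IRQ1 at PC=0 (depth now 2)
Event 4 (EXEC): [IRQ1] PC=0: INC 4 -> ACC=7
Event 5 (EXEC): [IRQ1] PC=1: DEC 2 -> ACC=5
Event 6 (EXEC): [IRQ1] PC=2: IRET -> resume IRQ1 at PC=0 (depth now 1)
Event 7 (EXEC): [IRQ1] PC=0: INC 4 -> ACC=9
Event 8 (EXEC): [IRQ1] PC=1: DEC 2 -> ACC=7
Event 9 (EXEC): [IRQ1] PC=2: IRET -> resume MAIN at PC=1 (depth now 0)
Event 10 (EXEC): [MAIN] PC=1: DEC 1 -> ACC=6
Event 11 (INT 1): INT 1 arrives: push (MAIN, PC=2), enter IRQ1 at PC=0 (depth now 1)
Event 12 (INT 0): INT 0 arrives: push (IRQ1, PC=0), enter IRQ0 at PC=0 (depth now 2)
Event 13 (EXEC): [IRQ0] PC=0: INC 2 -> ACC=8
Event 14 (EXEC): [IRQ0] PC=1: INC 2 -> ACC=10
Event 15 (EXEC): [IRQ0] PC=2: INC 4 -> ACC=14
Event 16 (EXEC): [IRQ0] PC=3: IRET -> resume IRQ1 at PC=0 (depth now 1)
Event 17 (INT 0): INT 0 arrives: push (IRQ1, PC=0), enter IRQ0 at PC=0 (depth now 2)
Event 18 (EXEC): [IRQ0] PC=0: INC 2 -> ACC=16
Event 19 (EXEC): [IRQ0] PC=1: INC 2 -> ACC=18
Event 20 (EXEC): [IRQ0] PC=2: INC 4 -> ACC=22
Event 21 (EXEC): [IRQ0] PC=3: IRET -> resume IRQ1 at PC=0 (depth now 1)
Event 22 (EXEC): [IRQ1] PC=0: INC 4 -> ACC=26
Event 23 (EXEC): [IRQ1] PC=1: DEC 2 -> ACC=24
Event 24 (EXEC): [IRQ1] PC=2: IRET -> resume MAIN at PC=2 (depth now 0)
Event 25 (INT 1): INT 1 arrives: push (MAIN, PC=2), enter IRQ1 at PC=0 (depth now 1)
Event 26 (EXEC): [IRQ1] PC=0: INC 4 -> ACC=28
Event 27 (EXEC): [IRQ1] PC=1: DEC 2 -> ACC=26
Event 28 (EXEC): [IRQ1] PC=2: IRET -> resume MAIN at PC=2 (depth now 0)
Event 29 (EXEC): [MAIN] PC=2: INC 2 -> ACC=28
Event 30 (EXEC): [MAIN] PC=3: INC 5 -> ACC=33
Event 31 (EXEC): [MAIN] PC=4: DEC 1 -> ACC=32
Event 32 (EXEC): [MAIN] PC=5: INC 1 -> ACC=33
Event 33 (EXEC): [MAIN] PC=6: NOP
Event 34 (EXEC): [MAIN] PC=7: HALT

Answer: 33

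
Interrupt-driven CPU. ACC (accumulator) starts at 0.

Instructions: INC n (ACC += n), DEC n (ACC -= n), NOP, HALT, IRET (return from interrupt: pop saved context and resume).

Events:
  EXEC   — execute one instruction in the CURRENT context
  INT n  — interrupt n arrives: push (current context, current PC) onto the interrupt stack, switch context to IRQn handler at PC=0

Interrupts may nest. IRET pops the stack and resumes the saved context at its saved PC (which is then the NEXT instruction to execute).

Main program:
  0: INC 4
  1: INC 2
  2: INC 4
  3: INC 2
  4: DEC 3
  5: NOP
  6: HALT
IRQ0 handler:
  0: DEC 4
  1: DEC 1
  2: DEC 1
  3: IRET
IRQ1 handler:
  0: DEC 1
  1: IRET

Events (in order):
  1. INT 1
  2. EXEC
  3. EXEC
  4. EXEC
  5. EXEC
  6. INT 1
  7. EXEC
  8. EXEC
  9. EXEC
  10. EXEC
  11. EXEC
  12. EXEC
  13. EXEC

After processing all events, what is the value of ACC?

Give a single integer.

Answer: 7

Derivation:
Event 1 (INT 1): INT 1 arrives: push (MAIN, PC=0), enter IRQ1 at PC=0 (depth now 1)
Event 2 (EXEC): [IRQ1] PC=0: DEC 1 -> ACC=-1
Event 3 (EXEC): [IRQ1] PC=1: IRET -> resume MAIN at PC=0 (depth now 0)
Event 4 (EXEC): [MAIN] PC=0: INC 4 -> ACC=3
Event 5 (EXEC): [MAIN] PC=1: INC 2 -> ACC=5
Event 6 (INT 1): INT 1 arrives: push (MAIN, PC=2), enter IRQ1 at PC=0 (depth now 1)
Event 7 (EXEC): [IRQ1] PC=0: DEC 1 -> ACC=4
Event 8 (EXEC): [IRQ1] PC=1: IRET -> resume MAIN at PC=2 (depth now 0)
Event 9 (EXEC): [MAIN] PC=2: INC 4 -> ACC=8
Event 10 (EXEC): [MAIN] PC=3: INC 2 -> ACC=10
Event 11 (EXEC): [MAIN] PC=4: DEC 3 -> ACC=7
Event 12 (EXEC): [MAIN] PC=5: NOP
Event 13 (EXEC): [MAIN] PC=6: HALT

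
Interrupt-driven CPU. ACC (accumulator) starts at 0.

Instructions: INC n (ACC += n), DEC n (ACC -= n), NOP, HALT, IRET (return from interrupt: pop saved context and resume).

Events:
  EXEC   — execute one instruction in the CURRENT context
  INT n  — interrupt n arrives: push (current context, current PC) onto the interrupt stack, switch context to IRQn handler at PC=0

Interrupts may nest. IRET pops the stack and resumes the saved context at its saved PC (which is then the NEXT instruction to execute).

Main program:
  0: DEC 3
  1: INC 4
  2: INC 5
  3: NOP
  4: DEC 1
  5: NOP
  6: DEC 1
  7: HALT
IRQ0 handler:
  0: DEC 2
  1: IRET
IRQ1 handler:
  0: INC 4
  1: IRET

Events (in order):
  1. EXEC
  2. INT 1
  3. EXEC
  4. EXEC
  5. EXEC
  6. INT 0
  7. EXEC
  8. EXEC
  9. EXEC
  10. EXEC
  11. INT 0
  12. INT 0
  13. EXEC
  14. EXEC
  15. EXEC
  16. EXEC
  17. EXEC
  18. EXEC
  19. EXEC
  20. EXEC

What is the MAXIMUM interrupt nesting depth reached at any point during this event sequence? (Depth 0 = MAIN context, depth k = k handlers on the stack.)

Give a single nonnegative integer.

Event 1 (EXEC): [MAIN] PC=0: DEC 3 -> ACC=-3 [depth=0]
Event 2 (INT 1): INT 1 arrives: push (MAIN, PC=1), enter IRQ1 at PC=0 (depth now 1) [depth=1]
Event 3 (EXEC): [IRQ1] PC=0: INC 4 -> ACC=1 [depth=1]
Event 4 (EXEC): [IRQ1] PC=1: IRET -> resume MAIN at PC=1 (depth now 0) [depth=0]
Event 5 (EXEC): [MAIN] PC=1: INC 4 -> ACC=5 [depth=0]
Event 6 (INT 0): INT 0 arrives: push (MAIN, PC=2), enter IRQ0 at PC=0 (depth now 1) [depth=1]
Event 7 (EXEC): [IRQ0] PC=0: DEC 2 -> ACC=3 [depth=1]
Event 8 (EXEC): [IRQ0] PC=1: IRET -> resume MAIN at PC=2 (depth now 0) [depth=0]
Event 9 (EXEC): [MAIN] PC=2: INC 5 -> ACC=8 [depth=0]
Event 10 (EXEC): [MAIN] PC=3: NOP [depth=0]
Event 11 (INT 0): INT 0 arrives: push (MAIN, PC=4), enter IRQ0 at PC=0 (depth now 1) [depth=1]
Event 12 (INT 0): INT 0 arrives: push (IRQ0, PC=0), enter IRQ0 at PC=0 (depth now 2) [depth=2]
Event 13 (EXEC): [IRQ0] PC=0: DEC 2 -> ACC=6 [depth=2]
Event 14 (EXEC): [IRQ0] PC=1: IRET -> resume IRQ0 at PC=0 (depth now 1) [depth=1]
Event 15 (EXEC): [IRQ0] PC=0: DEC 2 -> ACC=4 [depth=1]
Event 16 (EXEC): [IRQ0] PC=1: IRET -> resume MAIN at PC=4 (depth now 0) [depth=0]
Event 17 (EXEC): [MAIN] PC=4: DEC 1 -> ACC=3 [depth=0]
Event 18 (EXEC): [MAIN] PC=5: NOP [depth=0]
Event 19 (EXEC): [MAIN] PC=6: DEC 1 -> ACC=2 [depth=0]
Event 20 (EXEC): [MAIN] PC=7: HALT [depth=0]
Max depth observed: 2

Answer: 2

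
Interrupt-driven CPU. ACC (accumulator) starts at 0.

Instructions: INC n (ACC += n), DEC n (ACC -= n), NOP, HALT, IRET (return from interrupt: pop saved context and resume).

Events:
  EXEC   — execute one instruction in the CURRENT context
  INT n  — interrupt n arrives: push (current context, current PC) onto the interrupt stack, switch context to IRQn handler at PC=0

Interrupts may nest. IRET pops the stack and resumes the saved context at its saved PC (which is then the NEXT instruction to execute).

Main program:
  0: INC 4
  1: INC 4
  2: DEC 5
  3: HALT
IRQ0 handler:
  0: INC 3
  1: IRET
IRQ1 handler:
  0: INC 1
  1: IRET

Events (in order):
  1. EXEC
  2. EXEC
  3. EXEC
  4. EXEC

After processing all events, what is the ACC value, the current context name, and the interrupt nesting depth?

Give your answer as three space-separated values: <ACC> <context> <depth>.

Answer: 3 MAIN 0

Derivation:
Event 1 (EXEC): [MAIN] PC=0: INC 4 -> ACC=4
Event 2 (EXEC): [MAIN] PC=1: INC 4 -> ACC=8
Event 3 (EXEC): [MAIN] PC=2: DEC 5 -> ACC=3
Event 4 (EXEC): [MAIN] PC=3: HALT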